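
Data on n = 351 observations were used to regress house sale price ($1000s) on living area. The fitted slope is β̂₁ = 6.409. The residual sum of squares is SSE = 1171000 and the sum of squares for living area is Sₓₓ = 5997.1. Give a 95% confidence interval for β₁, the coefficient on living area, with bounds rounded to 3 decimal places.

MSE = SSE/(n − 2) = 1171000/349 = 3355.3.
SE(β̂₁) = √(MSE/Sₓₓ) = √(3355.3/5997.1) = 0.747989.
df = n − 2 = 349.
t* = t_{0.025, 349} = 1.966785.
Margin = t* × SE = 1.966785 × 0.747989 = 1.47113.
CI: 6.409 ± 1.47113 → (4.938, 7.880).
With 95% confidence, each one-unit increase in living area is associated with a change of between 4.938 and 7.880 $1000s in house sale price.

(4.938, 7.880)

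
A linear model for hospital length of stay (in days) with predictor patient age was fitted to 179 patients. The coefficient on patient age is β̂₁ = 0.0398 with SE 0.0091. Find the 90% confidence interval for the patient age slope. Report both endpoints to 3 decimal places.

df = n − 2 = 179 − 2 = 177.
t* = t_{0.05, 177} = 1.653508.
Margin = t* × SE = 1.653508 × 0.0091 = 0.01505.
CI: 0.0398 ± 0.01505 → (0.025, 0.055).
With 90% confidence, each one-unit increase in patient age is associated with a change of between 0.025 and 0.055 days in hospital length of stay.

(0.025, 0.055)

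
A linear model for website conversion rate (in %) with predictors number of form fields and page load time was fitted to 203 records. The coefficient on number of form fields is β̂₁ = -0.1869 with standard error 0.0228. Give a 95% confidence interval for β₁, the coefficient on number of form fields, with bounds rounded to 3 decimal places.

df = n − k − 1 = 203 − 2 − 1 = 200.
t* = t_{0.025, 200} = 1.971896.
Margin = t* × SE = 1.971896 × 0.0228 = 0.04496.
CI: -0.1869 ± 0.04496 → (-0.232, -0.142).
With 95% confidence, each one-unit increase in number of form fields is associated with a change of between -0.232 and -0.142 % in website conversion rate, holding the other predictors fixed.

(-0.232, -0.142)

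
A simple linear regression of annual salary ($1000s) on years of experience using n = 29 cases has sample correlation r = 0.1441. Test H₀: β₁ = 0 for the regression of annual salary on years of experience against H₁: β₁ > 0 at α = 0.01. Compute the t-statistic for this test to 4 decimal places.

t = r·√(n − 2)/√(1 − r²) = 0.1441·√27/√0.979235 = 0.7567.
df = n − 2 = 27.
One-sided p ≈ 0.2279, which is ≥ 0.01, so fail to reject H₀.
The data do not give significant evidence of a linear association between years of experience and annual salary.

t = 0.7567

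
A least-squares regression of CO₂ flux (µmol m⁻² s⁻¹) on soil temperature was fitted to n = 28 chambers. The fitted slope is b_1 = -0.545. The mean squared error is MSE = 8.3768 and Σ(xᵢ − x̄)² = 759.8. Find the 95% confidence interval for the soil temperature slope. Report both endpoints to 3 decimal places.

(-0.761, -0.329)

SE(b_1) = √(MSE/Sₓₓ) = √(8.3768/759.8) = 0.105.
df = n − 2 = 26.
t* = t_{0.025, 26} = 2.055529.
Margin = t* × SE = 2.055529 × 0.105 = 0.21583.
CI: -0.545 ± 0.21583 → (-0.761, -0.329).
With 95% confidence, each one-unit increase in soil temperature is associated with a change of between -0.761 and -0.329 µmol m⁻² s⁻¹ in CO₂ flux.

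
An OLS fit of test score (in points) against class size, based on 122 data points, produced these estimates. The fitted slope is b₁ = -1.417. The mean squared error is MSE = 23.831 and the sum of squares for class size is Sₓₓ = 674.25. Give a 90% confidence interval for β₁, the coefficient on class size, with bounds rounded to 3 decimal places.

SE(b₁) = √(MSE/Sₓₓ) = √(23.831/674.25) = 0.188001.
df = n − 2 = 120.
t* = t_{0.05, 120} = 1.657651.
Margin = t* × SE = 1.657651 × 0.188001 = 0.31164.
CI: -1.417 ± 0.31164 → (-1.729, -1.105).
With 90% confidence, each one-unit increase in class size is associated with a change of between -1.729 and -1.105 points in test score.

(-1.729, -1.105)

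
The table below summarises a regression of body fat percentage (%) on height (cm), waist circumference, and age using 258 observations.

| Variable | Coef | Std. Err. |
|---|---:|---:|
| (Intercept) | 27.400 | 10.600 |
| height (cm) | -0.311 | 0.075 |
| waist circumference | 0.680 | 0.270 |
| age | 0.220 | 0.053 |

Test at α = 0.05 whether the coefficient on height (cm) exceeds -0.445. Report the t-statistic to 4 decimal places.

Read off: b = -0.311, SE = 0.075 for height (cm).
H₀: β₁ = -0.445 vs H₁: β₁ > -0.445.
t = (-0.311 − (-0.445)) / 0.075 = 1.7867.
df = n − k − 1 = 258 − 3 − 1 = 254.
One-sided p ≈ 0.0376, which is < 0.05, so reject H₀.
There is evidence that the true slope on height (cm) exceeds -0.445 % per unit, holding the other predictors fixed.

t = 1.7867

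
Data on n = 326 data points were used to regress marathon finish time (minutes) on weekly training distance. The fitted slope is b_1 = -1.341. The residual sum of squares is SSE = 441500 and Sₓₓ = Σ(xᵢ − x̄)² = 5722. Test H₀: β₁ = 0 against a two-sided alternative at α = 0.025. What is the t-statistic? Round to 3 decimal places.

t = -2.748

MSE = SSE/(n − 2) = 441500/324 = 1362.65.
SE(b_1) = √(MSE/Sₓₓ) = √(1362.65/5722) = 0.487999.
t = -1.341 / 0.487999 = -2.748.
df = n − 2 = 324.
Two-sided p ≈ 0.0063, which is < 0.025, so reject H₀.
There is evidence that weekly training distance is associated with marathon finish time.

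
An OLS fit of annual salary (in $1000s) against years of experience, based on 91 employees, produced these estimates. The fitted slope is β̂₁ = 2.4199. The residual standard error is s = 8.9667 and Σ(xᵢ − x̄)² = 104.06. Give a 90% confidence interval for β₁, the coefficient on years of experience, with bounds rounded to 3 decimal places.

(0.959, 3.881)

SE(β̂₁) = s/√Sₓₓ = 8.9667/√104.06 = 0.879004.
df = n − 2 = 89.
t* = t_{0.05, 89} = 1.662155.
Margin = t* × SE = 1.662155 × 0.879004 = 1.46104.
CI: 2.4199 ± 1.46104 → (0.959, 3.881).
With 90% confidence, each one-unit increase in years of experience is associated with a change of between 0.959 and 3.881 $1000s in annual salary.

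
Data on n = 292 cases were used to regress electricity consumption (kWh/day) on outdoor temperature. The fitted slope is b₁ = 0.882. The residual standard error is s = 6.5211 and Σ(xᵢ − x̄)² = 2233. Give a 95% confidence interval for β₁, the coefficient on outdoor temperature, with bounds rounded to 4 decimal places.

(0.6104, 1.1536)

SE(b₁) = s/√Sₓₓ = 6.5211/√2233 = 0.137999.
df = n − 2 = 290.
t* = t_{0.025, 290} = 1.968178.
Margin = t* × SE = 1.968178 × 0.137999 = 0.271607.
CI: 0.882 ± 0.271607 → (0.6104, 1.1536).
With 95% confidence, each one-unit increase in outdoor temperature is associated with a change of between 0.6104 and 1.1536 kWh/day in electricity consumption.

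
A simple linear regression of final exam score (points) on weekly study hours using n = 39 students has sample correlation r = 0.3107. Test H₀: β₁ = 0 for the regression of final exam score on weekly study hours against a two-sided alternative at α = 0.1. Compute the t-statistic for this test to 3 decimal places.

t = 1.988

t = r·√(n − 2)/√(1 − r²) = 0.3107·√37/√0.903466 = 1.988.
df = n − 2 = 37.
Two-sided p ≈ 0.0542, which is < 0.1, so reject H₀.
There is evidence of a linear association between weekly study hours and final exam score.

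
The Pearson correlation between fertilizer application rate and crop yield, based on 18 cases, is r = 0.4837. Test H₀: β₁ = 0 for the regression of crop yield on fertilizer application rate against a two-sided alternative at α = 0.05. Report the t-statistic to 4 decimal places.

t = 2.2106

t = r·√(n − 2)/√(1 − r²) = 0.4837·√16/√0.766034 = 2.2106.
df = n − 2 = 16.
Two-sided p ≈ 0.0420, which is < 0.05, so reject H₀.
There is evidence of a linear association between fertilizer application rate and crop yield.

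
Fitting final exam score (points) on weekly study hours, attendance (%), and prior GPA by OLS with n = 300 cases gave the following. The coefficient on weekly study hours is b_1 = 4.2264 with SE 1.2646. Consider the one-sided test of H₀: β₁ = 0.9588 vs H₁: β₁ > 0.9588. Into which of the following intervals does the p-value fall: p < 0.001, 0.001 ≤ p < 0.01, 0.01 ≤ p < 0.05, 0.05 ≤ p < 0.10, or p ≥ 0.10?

t = (4.2264 − 0.9588) / 1.2646 = 2.584.
df = n − k − 1 = 300 − 3 − 1 = 296.
One-sided p = P(T_{296} > t) ≈ 0.0051.
So 0.001 ≤ p < 0.01.

0.001 ≤ p < 0.01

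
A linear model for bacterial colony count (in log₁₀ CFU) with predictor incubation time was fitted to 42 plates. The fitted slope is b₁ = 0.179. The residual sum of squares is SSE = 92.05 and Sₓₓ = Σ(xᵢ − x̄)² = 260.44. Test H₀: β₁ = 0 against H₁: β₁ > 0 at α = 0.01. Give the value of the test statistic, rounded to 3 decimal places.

MSE = SSE/(n − 2) = 92.05/40 = 2.30125.
SE(b₁) = √(MSE/Sₓₓ) = √(2.30125/260.44) = 0.094.
t = 0.179 / 0.094 = 1.904.
df = n − 2 = 40.
One-sided p ≈ 0.0320, which is ≥ 0.01, so fail to reject H₀.
The data do not give significant evidence that the true slope on incubation time is positive.

t = 1.904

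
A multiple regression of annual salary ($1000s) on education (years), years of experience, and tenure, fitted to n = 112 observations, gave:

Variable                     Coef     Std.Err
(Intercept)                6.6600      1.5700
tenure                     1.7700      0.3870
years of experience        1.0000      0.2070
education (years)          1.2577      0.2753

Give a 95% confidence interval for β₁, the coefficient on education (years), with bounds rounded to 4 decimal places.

(0.7120, 1.8034)

Read off: b = 1.2577, SE = 0.2753 for education (years).
df = n − k − 1 = 112 − 3 − 1 = 108.
t* = t_{0.025, 108} = 1.982173.
Margin = t* × SE = 1.982173 × 0.2753 = 0.545692.
CI: 1.2577 ± 0.545692 → (0.7120, 1.8034).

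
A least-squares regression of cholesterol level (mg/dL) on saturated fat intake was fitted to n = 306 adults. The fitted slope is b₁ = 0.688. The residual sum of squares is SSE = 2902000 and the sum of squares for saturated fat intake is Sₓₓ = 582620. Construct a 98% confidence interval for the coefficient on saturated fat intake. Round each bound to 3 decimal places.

MSE = SSE/(n − 2) = 2902000/304 = 9546.05.
SE(b₁) = √(MSE/Sₓₓ) = √(9546.05/582620) = 0.128003.
df = n − 2 = 304.
t* = t_{0.01, 304} = 2.338677.
Margin = t* × SE = 2.338677 × 0.128003 = 0.29936.
CI: 0.688 ± 0.29936 → (0.389, 0.987).
With 98% confidence, each one-unit increase in saturated fat intake is associated with a change of between 0.389 and 0.987 mg/dL in cholesterol level.

(0.389, 0.987)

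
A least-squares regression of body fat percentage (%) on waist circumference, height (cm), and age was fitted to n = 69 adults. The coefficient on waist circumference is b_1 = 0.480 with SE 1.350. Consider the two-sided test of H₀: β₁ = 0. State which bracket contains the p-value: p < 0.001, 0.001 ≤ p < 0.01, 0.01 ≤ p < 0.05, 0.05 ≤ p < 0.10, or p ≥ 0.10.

p ≥ 0.10

t = 0.480 / 1.350 = 0.356.
df = n − k − 1 = 69 − 3 − 1 = 65.
Two-sided p = 2·P(T_{65} > |t|) ≈ 0.7233.
So p ≥ 0.10.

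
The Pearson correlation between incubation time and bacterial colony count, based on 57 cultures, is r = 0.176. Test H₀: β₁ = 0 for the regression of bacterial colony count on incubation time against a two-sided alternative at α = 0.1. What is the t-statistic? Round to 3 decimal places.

t = 1.326

t = r·√(n − 2)/√(1 − r²) = 0.176·√55/√0.969024 = 1.326.
df = n − 2 = 55.
Two-sided p ≈ 0.1903, which is ≥ 0.1, so fail to reject H₀.
The data do not give significant evidence of a linear association between incubation time and bacterial colony count.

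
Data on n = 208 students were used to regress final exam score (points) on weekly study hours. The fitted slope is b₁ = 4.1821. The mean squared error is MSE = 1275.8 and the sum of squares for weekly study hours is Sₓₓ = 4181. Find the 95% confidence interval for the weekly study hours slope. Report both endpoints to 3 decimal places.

(3.093, 5.271)

SE(b₁) = √(MSE/Sₓₓ) = √(1275.8/4181) = 0.552397.
df = n − 2 = 206.
t* = t_{0.025, 206} = 1.971547.
Margin = t* × SE = 1.971547 × 0.552397 = 1.08908.
CI: 4.1821 ± 1.08908 → (3.093, 5.271).
With 95% confidence, each one-unit increase in weekly study hours is associated with a change of between 3.093 and 5.271 points in final exam score.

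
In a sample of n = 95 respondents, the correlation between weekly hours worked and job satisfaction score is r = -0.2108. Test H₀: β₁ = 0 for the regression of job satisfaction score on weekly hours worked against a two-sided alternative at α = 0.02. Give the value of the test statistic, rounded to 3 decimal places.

t = r·√(n − 2)/√(1 − r²) = -0.2108·√93/√0.955563 = -2.080.
df = n − 2 = 93.
Two-sided p ≈ 0.0403, which is ≥ 0.02, so fail to reject H₀.
The data do not give significant evidence of a linear association between weekly hours worked and job satisfaction score.

t = -2.080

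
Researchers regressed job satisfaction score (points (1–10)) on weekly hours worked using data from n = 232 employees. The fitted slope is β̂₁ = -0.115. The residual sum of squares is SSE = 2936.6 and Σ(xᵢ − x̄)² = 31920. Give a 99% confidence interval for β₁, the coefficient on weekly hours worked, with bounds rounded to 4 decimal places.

MSE = SSE/(n − 2) = 2936.6/230 = 12.7678.
SE(β̂₁) = √(MSE/Sₓₓ) = √(12.7678/31920) = 0.0199999.
df = n − 2 = 230.
t* = t_{0.005, 230} = 2.597374.
Margin = t* × SE = 2.597374 × 0.0199999 = 0.051947.
CI: -0.115 ± 0.051947 → (-0.1669, -0.0631).
With 99% confidence, each one-unit increase in weekly hours worked is associated with a change of between -0.1669 and -0.0631 points (1–10) in job satisfaction score.

(-0.1669, -0.0631)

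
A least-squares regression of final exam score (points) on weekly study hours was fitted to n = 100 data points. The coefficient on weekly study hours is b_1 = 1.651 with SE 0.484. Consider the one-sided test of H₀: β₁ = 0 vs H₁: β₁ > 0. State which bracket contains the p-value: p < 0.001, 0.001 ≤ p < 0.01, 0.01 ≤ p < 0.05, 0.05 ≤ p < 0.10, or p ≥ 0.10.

t = 1.651 / 0.484 = 3.411.
df = n − 2 = 100 − 2 = 98.
One-sided p = P(T_{98} > t) ≈ 0.0005.
So p < 0.001.

p < 0.001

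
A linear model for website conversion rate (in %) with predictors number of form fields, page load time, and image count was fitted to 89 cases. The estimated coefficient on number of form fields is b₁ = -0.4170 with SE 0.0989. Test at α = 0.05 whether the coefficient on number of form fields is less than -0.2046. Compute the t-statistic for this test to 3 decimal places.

t = -2.148

H₀: β₁ = -0.2046 vs H₁: β₁ < -0.2046.
t = (b₁ − β₁⁰)/SE = (-0.4170 − (-0.2046)) / 0.0989 = -2.148.
df = n − k − 1 = 89 − 3 − 1 = 85.
One-sided p ≈ 0.0173, which is < 0.05, so reject H₀.
There is evidence that the true slope on number of form fields is below -0.2046 % per unit, holding the other predictors fixed.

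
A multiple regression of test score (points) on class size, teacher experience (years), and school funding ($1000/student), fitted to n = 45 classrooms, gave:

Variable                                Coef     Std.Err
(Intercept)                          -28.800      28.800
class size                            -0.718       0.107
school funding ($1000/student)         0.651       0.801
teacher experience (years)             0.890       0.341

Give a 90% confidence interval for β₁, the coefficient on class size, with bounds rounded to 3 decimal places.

(-0.898, -0.538)

Read off: b = -0.718, SE = 0.107 for class size.
df = n − k − 1 = 45 − 3 − 1 = 41.
t* = t_{0.05, 41} = 1.682878.
Margin = t* × SE = 1.682878 × 0.107 = 0.18007.
CI: -0.718 ± 0.18007 → (-0.898, -0.538).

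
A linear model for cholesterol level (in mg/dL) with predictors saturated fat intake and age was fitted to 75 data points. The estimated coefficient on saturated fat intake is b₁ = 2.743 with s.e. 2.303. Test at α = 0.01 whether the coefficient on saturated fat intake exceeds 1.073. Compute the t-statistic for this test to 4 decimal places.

H₀: β₁ = 1.073 vs H₁: β₁ > 1.073.
t = (b₁ − β₁⁰)/SE = (2.743 − 1.073) / 2.303 = 0.7251.
df = n − k − 1 = 75 − 2 − 1 = 72.
One-sided p ≈ 0.2354, which is ≥ 0.01, so fail to reject H₀.
The data do not give significant evidence that the true slope on saturated fat intake exceeds 1.073 mg/dL per unit, holding the other predictors fixed.

t = 0.7251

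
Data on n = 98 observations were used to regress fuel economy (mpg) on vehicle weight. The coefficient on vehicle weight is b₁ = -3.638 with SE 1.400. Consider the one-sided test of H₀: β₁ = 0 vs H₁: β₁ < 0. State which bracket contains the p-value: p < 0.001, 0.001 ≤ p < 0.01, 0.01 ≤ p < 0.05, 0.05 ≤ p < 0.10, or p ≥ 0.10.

0.001 ≤ p < 0.01

t = -3.638 / 1.400 = -2.599.
df = n − 2 = 98 − 2 = 96.
One-sided p = P(T_{96} < t) ≈ 0.0054.
So 0.001 ≤ p < 0.01.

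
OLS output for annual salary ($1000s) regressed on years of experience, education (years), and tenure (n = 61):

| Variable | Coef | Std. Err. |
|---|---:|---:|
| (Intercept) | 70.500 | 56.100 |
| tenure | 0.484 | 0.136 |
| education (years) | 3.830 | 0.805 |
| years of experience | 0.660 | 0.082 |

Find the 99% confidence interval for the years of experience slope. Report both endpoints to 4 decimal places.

(0.4415, 0.8785)

Read off: b = 0.660, SE = 0.082 for years of experience.
df = n − k − 1 = 61 − 3 − 1 = 57.
t* = t_{0.005, 57} = 2.66487.
Margin = t* × SE = 2.66487 × 0.082 = 0.218519.
CI: 0.660 ± 0.218519 → (0.4415, 0.8785).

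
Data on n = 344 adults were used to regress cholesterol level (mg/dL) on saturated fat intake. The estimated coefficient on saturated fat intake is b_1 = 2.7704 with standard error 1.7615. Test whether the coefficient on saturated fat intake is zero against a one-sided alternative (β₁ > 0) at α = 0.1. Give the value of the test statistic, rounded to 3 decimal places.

H₀: β₁ = 0 vs H₁: β₁ > 0.
t = (b_1 − β₁⁰)/SE = 2.7704 / 1.7615 = 1.573.
df = n − 2 = 344 − 2 = 342.
One-sided p ≈ 0.0584, which is < 0.1, so reject H₀.
There is evidence that the true slope on saturated fat intake is positive.

t = 1.573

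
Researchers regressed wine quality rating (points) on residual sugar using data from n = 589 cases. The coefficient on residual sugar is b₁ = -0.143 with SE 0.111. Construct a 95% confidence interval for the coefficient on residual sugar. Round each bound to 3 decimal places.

(-0.361, 0.075)

df = n − 2 = 589 − 2 = 587.
t* = t_{0.025, 587} = 1.964014.
Margin = t* × SE = 1.964014 × 0.111 = 0.21801.
CI: -0.143 ± 0.21801 → (-0.361, 0.075).
With 95% confidence, each one-unit increase in residual sugar is associated with a change of between -0.361 and 0.075 points in wine quality rating.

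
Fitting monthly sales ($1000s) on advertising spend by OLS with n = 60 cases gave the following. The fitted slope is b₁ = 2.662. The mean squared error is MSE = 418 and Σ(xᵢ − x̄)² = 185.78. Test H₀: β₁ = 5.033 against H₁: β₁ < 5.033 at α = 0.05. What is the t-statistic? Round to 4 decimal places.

t = -1.5807

SE(b₁) = √(MSE/Sₓₓ) = √(418/185.78) = 1.49999.
t = (2.662 − 5.033) / 1.49999 = -1.5807.
df = n − 2 = 58.
One-sided p ≈ 0.0597, which is ≥ 0.05, so fail to reject H₀.
The data do not give significant evidence that the true slope on advertising spend is below 5.033 $1000s per unit.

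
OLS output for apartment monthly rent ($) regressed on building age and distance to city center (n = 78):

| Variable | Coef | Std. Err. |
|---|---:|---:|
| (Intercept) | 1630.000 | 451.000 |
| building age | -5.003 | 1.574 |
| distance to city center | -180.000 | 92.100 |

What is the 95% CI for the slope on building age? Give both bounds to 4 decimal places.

Read off: b = -5.003, SE = 1.574 for building age.
df = n − k − 1 = 78 − 2 − 1 = 75.
t* = t_{0.025, 75} = 1.992102.
Margin = t* × SE = 1.992102 × 1.574 = 3.135569.
CI: -5.003 ± 3.135569 → (-8.1386, -1.8674).

(-8.1386, -1.8674)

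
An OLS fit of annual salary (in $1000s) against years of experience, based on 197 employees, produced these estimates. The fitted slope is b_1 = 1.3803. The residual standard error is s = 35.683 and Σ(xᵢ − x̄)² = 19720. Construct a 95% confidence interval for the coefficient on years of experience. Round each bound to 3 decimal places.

(0.879, 1.881)

SE(b_1) = s/√Sₓₓ = 35.683/√19720 = 0.254102.
df = n − 2 = 195.
t* = t_{0.025, 195} = 1.972204.
Margin = t* × SE = 1.972204 × 0.254102 = 0.50114.
CI: 1.3803 ± 0.50114 → (0.879, 1.881).
With 95% confidence, each one-unit increase in years of experience is associated with a change of between 0.879 and 1.881 $1000s in annual salary.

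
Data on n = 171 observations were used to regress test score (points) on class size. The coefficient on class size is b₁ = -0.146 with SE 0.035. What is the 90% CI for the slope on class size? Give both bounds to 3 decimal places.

(-0.204, -0.088)

df = n − 2 = 171 − 2 = 169.
t* = t_{0.05, 169} = 1.65392.
Margin = t* × SE = 1.65392 × 0.035 = 0.05789.
CI: -0.146 ± 0.05789 → (-0.204, -0.088).
With 90% confidence, each one-unit increase in class size is associated with a change of between -0.204 and -0.088 points in test score.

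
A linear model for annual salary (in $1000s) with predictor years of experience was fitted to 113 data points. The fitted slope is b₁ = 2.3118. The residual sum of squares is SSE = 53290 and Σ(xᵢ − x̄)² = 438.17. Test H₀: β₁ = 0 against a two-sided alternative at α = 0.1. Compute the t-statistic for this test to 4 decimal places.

t = 2.2086

MSE = SSE/(n − 2) = 53290/111 = 480.09.
SE(b₁) = √(MSE/Sₓₓ) = √(480.09/438.17) = 1.04674.
t = 2.3118 / 1.04674 = 2.2086.
df = n − 2 = 111.
Two-sided p ≈ 0.0293, which is < 0.1, so reject H₀.
There is evidence that years of experience is associated with annual salary.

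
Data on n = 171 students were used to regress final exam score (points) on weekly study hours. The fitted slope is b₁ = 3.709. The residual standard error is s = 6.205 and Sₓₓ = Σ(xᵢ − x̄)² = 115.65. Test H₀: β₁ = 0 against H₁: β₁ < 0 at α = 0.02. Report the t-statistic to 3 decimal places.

SE(b₁) = s/√Sₓₓ = 6.205/√115.65 = 0.576991.
t = 3.709 / 0.576991 = 6.428.
df = n − 2 = 169.
One-sided p ≈ 1.0000, which is ≥ 0.02, so fail to reject H₀.
The data do not give significant evidence that the true slope on weekly study hours is negative.

t = 6.428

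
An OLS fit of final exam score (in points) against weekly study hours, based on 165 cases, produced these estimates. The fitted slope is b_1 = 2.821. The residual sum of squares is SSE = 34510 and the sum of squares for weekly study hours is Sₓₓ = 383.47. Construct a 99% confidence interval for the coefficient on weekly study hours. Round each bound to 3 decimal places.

(0.884, 4.758)

MSE = SSE/(n − 2) = 34510/163 = 211.718.
SE(b_1) = √(MSE/Sₓₓ) = √(211.718/383.47) = 0.743041.
df = n − 2 = 163.
t* = t_{0.005, 163} = 2.606328.
Margin = t* × SE = 2.606328 × 0.743041 = 1.93661.
CI: 2.821 ± 1.93661 → (0.884, 4.758).
With 99% confidence, each one-unit increase in weekly study hours is associated with a change of between 0.884 and 4.758 points in final exam score.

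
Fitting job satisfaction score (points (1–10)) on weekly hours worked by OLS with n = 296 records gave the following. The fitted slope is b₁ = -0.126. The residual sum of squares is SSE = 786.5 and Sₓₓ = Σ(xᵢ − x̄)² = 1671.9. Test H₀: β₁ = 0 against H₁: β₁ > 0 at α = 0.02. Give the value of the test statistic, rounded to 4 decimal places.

MSE = SSE/(n − 2) = 786.5/294 = 2.67517.
SE(b₁) = √(MSE/Sₓₓ) = √(2.67517/1671.9) = 0.040001.
t = -0.126 / 0.040001 = -3.1499.
df = n − 2 = 294.
One-sided p ≈ 0.9991, which is ≥ 0.02, so fail to reject H₀.
The data do not give significant evidence that the true slope on weekly hours worked is positive.

t = -3.1499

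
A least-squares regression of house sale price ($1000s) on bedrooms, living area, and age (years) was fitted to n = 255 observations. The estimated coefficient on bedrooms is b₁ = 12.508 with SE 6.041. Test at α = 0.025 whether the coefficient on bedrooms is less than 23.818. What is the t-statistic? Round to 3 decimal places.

H₀: β₁ = 23.818 vs H₁: β₁ < 23.818.
t = (b₁ − β₁⁰)/SE = (12.508 − 23.818) / 6.041 = -1.872.
df = n − k − 1 = 255 − 3 − 1 = 251.
One-sided p ≈ 0.0312, which is ≥ 0.025, so fail to reject H₀.
The data do not give significant evidence that the true slope on bedrooms is below 23.818 $1000s per unit, holding the other predictors fixed.

t = -1.872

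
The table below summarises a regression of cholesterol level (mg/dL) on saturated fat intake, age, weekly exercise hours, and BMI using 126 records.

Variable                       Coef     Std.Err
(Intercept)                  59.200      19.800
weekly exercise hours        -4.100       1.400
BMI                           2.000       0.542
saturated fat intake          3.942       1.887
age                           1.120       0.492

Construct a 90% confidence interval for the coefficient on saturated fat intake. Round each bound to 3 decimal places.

(0.814, 7.070)

Read off: b = 3.942, SE = 1.887 for saturated fat intake.
df = n − k − 1 = 126 − 4 − 1 = 121.
t* = t_{0.05, 121} = 1.657544.
Margin = t* × SE = 1.657544 × 1.887 = 3.12779.
CI: 3.942 ± 3.12779 → (0.814, 7.070).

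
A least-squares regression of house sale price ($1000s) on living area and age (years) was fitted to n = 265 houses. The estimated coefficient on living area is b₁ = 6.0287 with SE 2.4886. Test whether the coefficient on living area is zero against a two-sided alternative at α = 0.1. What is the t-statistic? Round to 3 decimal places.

H₀: β₁ = 0 vs H₁: β₁ ≠ 0.
t = (b₁ − β₁⁰)/SE = 6.0287 / 2.4886 = 2.423.
df = n − k − 1 = 265 − 2 − 1 = 262.
Two-sided p ≈ 0.0161, which is < 0.1, so reject H₀.
There is evidence that living area is associated with house sale price, holding the other predictors fixed.

t = 2.423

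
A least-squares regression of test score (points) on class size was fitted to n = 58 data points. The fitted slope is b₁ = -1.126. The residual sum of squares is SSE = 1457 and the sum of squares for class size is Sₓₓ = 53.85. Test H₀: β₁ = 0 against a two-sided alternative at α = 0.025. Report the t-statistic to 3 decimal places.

MSE = SSE/(n − 2) = 1457/56 = 26.0179.
SE(b₁) = √(MSE/Sₓₓ) = √(26.0179/53.85) = 0.695093.
t = -1.126 / 0.695093 = -1.620.
df = n − 2 = 56.
Two-sided p ≈ 0.1109, which is ≥ 0.025, so fail to reject H₀.
The data do not give significant evidence of an association between class size and test score.

t = -1.620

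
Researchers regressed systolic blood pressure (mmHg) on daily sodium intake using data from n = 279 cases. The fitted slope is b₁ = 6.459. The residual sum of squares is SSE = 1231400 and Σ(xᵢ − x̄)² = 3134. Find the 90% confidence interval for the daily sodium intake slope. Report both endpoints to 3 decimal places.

MSE = SSE/(n − 2) = 1231400/277 = 4445.49.
SE(b₁) = √(MSE/Sₓₓ) = √(4445.49/3134) = 1.191.
df = n − 2 = 277.
t* = t_{0.05, 277} = 1.650373.
Margin = t* × SE = 1.650373 × 1.191 = 1.96559.
CI: 6.459 ± 1.96559 → (4.493, 8.425).
With 90% confidence, each one-unit increase in daily sodium intake is associated with a change of between 4.493 and 8.425 mmHg in systolic blood pressure.

(4.493, 8.425)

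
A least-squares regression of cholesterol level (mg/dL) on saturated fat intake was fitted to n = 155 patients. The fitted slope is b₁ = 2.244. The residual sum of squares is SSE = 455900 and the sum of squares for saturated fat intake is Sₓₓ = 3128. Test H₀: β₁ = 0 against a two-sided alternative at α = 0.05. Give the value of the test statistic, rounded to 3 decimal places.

t = 2.299

MSE = SSE/(n − 2) = 455900/153 = 2979.74.
SE(b₁) = √(MSE/Sₓₓ) = √(2979.74/3128) = 0.976013.
t = 2.244 / 0.976013 = 2.299.
df = n − 2 = 153.
Two-sided p ≈ 0.0228, which is < 0.05, so reject H₀.
There is evidence that saturated fat intake is associated with cholesterol level.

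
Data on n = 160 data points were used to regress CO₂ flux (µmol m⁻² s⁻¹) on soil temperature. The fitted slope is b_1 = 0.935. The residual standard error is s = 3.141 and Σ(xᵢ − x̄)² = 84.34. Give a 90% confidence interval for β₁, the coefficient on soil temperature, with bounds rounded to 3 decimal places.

(0.369, 1.501)

SE(b_1) = s/√Sₓₓ = 3.141/√84.34 = 0.34202.
df = n − 2 = 158.
t* = t_{0.05, 158} = 1.654555.
Margin = t* × SE = 1.654555 × 0.34202 = 0.56589.
CI: 0.935 ± 0.56589 → (0.369, 1.501).
With 90% confidence, each one-unit increase in soil temperature is associated with a change of between 0.369 and 1.501 µmol m⁻² s⁻¹ in CO₂ flux.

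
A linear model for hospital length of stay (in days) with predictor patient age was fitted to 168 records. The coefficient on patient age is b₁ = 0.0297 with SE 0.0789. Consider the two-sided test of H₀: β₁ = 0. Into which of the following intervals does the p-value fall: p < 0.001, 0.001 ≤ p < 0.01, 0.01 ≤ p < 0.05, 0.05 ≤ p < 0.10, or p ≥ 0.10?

t = 0.0297 / 0.0789 = 0.376.
df = n − 2 = 168 − 2 = 166.
Two-sided p = 2·P(T_{166} > |t|) ≈ 0.7071.
So p ≥ 0.10.

p ≥ 0.10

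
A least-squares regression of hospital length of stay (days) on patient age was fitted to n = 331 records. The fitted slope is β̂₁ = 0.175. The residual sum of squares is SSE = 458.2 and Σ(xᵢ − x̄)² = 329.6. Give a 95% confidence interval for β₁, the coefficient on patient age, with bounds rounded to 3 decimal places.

MSE = SSE/(n − 2) = 458.2/329 = 1.39271.
SE(β̂₁) = √(MSE/Sₓₓ) = √(1.39271/329.6) = 0.0650034.
df = n − 2 = 329.
t* = t_{0.025, 329} = 1.967201.
Margin = t* × SE = 1.967201 × 0.0650034 = 0.12787.
CI: 0.175 ± 0.12787 → (0.047, 0.303).
With 95% confidence, each one-unit increase in patient age is associated with a change of between 0.047 and 0.303 days in hospital length of stay.

(0.047, 0.303)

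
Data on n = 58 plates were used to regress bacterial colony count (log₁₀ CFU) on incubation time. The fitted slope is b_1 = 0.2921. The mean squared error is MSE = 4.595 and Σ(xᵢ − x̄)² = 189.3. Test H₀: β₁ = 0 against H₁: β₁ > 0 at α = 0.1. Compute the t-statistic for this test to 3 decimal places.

SE(b_1) = √(MSE/Sₓₓ) = √(4.595/189.3) = 0.1558.
t = 0.2921 / 0.1558 = 1.875.
df = n − 2 = 56.
One-sided p ≈ 0.0330, which is < 0.1, so reject H₀.
There is evidence that the true slope on incubation time is positive.

t = 1.875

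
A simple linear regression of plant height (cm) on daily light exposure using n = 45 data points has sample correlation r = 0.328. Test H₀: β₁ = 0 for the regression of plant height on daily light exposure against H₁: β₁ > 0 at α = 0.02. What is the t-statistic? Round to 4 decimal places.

t = 2.2768

t = r·√(n − 2)/√(1 − r²) = 0.328·√43/√0.892416 = 2.2768.
df = n − 2 = 43.
One-sided p ≈ 0.0139, which is < 0.02, so reject H₀.
There is evidence of a linear association between daily light exposure and plant height.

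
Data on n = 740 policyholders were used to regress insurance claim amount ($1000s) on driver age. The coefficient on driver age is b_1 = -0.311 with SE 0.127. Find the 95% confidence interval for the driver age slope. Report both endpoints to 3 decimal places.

(-0.560, -0.062)

df = n − 2 = 740 − 2 = 738.
t* = t_{0.025, 738} = 1.963184.
Margin = t* × SE = 1.963184 × 0.127 = 0.24932.
CI: -0.311 ± 0.24932 → (-0.560, -0.062).
With 95% confidence, each one-unit increase in driver age is associated with a change of between -0.560 and -0.062 $1000s in insurance claim amount.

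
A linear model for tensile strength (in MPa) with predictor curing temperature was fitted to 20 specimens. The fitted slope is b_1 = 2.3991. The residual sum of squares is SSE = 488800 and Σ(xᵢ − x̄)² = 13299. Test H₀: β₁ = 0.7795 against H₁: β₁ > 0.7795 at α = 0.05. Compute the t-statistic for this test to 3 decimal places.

t = 1.133

MSE = SSE/(n − 2) = 488800/18 = 27155.6.
SE(b_1) = √(MSE/Sₓₓ) = √(27155.6/13299) = 1.42896.
t = (2.3991 − 0.7795) / 1.42896 = 1.133.
df = n − 2 = 18.
One-sided p ≈ 0.1360, which is ≥ 0.05, so fail to reject H₀.
The data do not give significant evidence that the true slope on curing temperature exceeds 0.7795 MPa per unit.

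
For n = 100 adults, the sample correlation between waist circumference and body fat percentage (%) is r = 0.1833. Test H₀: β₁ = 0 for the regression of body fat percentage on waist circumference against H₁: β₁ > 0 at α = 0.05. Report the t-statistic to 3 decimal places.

t = 1.846

t = r·√(n − 2)/√(1 − r²) = 0.1833·√98/√0.966401 = 1.846.
df = n − 2 = 98.
One-sided p ≈ 0.0340, which is < 0.05, so reject H₀.
There is evidence of a linear association between waist circumference and body fat percentage.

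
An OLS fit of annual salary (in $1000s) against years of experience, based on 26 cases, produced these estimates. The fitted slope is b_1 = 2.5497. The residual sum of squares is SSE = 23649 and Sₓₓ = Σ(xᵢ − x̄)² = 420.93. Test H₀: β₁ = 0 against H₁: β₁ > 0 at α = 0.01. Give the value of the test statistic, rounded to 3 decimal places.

t = 1.666

MSE = SSE/(n − 2) = 23649/24 = 985.375.
SE(b_1) = √(MSE/Sₓₓ) = √(985.375/420.93) = 1.53002.
t = 2.5497 / 1.53002 = 1.666.
df = n − 2 = 24.
One-sided p ≈ 0.0543, which is ≥ 0.01, so fail to reject H₀.
The data do not give significant evidence that the true slope on years of experience is positive.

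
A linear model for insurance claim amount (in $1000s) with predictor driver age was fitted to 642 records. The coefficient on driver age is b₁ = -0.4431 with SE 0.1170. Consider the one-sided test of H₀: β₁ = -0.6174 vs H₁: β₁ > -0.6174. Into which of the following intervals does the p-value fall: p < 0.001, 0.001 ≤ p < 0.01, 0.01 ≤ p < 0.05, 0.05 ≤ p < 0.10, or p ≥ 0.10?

0.05 ≤ p < 0.10

t = (-0.4431 − (-0.6174)) / 0.1170 = 1.490.
df = n − 2 = 642 − 2 = 640.
One-sided p = P(T_{640} > t) ≈ 0.0684.
So 0.05 ≤ p < 0.10.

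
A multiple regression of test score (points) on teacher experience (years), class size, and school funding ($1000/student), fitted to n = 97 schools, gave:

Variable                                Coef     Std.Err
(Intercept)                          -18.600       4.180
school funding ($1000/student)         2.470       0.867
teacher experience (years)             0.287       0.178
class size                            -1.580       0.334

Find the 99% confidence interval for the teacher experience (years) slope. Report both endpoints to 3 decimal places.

(-0.181, 0.755)

Read off: b = 0.287, SE = 0.178 for teacher experience (years).
df = n − k − 1 = 97 − 3 − 1 = 93.
t* = t_{0.005, 93} = 2.629732.
Margin = t* × SE = 2.629732 × 0.178 = 0.46809.
CI: 0.287 ± 0.46809 → (-0.181, 0.755).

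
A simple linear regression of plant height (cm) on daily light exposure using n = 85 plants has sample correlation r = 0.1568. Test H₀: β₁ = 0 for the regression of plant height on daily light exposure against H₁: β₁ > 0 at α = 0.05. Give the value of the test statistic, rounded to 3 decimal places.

t = r·√(n − 2)/√(1 − r²) = 0.1568·√83/√0.975414 = 1.446.
df = n − 2 = 83.
One-sided p ≈ 0.0759, which is ≥ 0.05, so fail to reject H₀.
The data do not give significant evidence of a linear association between daily light exposure and plant height.

t = 1.446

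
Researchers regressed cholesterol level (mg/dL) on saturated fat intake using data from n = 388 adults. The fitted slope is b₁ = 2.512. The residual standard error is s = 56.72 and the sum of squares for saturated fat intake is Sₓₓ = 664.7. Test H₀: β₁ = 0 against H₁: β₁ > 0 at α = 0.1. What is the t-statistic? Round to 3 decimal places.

SE(b₁) = s/√Sₓₓ = 56.72/√664.7 = 2.2.
t = 2.512 / 2.2 = 1.142.
df = n − 2 = 386.
One-sided p ≈ 0.1271, which is ≥ 0.1, so fail to reject H₀.
The data do not give significant evidence that the true slope on saturated fat intake is positive.

t = 1.142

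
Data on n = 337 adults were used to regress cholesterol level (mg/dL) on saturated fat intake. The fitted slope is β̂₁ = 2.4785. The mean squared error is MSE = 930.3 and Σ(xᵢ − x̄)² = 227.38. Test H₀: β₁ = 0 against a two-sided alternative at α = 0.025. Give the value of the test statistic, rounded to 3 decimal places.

t = 1.225

SE(β̂₁) = √(MSE/Sₓₓ) = √(930.3/227.38) = 2.02272.
t = 2.4785 / 2.02272 = 1.225.
df = n − 2 = 335.
Two-sided p ≈ 0.2213, which is ≥ 0.025, so fail to reject H₀.
The data do not give significant evidence of an association between saturated fat intake and cholesterol level.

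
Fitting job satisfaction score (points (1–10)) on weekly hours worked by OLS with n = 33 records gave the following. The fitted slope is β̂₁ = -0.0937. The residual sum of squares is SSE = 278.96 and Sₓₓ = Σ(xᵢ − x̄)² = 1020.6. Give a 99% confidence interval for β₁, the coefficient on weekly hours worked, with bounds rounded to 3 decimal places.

(-0.351, 0.164)

MSE = SSE/(n − 2) = 278.96/31 = 8.99871.
SE(β̂₁) = √(MSE/Sₓₓ) = √(8.99871/1020.6) = 0.0938993.
df = n − 2 = 31.
t* = t_{0.005, 31} = 2.744042.
Margin = t* × SE = 2.744042 × 0.0938993 = 0.25766.
CI: -0.0937 ± 0.25766 → (-0.351, 0.164).
With 99% confidence, each one-unit increase in weekly hours worked is associated with a change of between -0.351 and 0.164 points (1–10) in job satisfaction score.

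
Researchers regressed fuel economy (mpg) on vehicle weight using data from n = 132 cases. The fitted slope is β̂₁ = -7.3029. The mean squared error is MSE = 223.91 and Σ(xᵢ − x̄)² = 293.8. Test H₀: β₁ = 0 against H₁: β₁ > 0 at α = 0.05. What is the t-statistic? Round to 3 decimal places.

SE(β̂₁) = √(MSE/Sₓₓ) = √(223.91/293.8) = 0.872993.
t = -7.3029 / 0.872993 = -8.365.
df = n − 2 = 130.
One-sided p ≈ 1.0000, which is ≥ 0.05, so fail to reject H₀.
The data do not give significant evidence that the true slope on vehicle weight is positive.

t = -8.365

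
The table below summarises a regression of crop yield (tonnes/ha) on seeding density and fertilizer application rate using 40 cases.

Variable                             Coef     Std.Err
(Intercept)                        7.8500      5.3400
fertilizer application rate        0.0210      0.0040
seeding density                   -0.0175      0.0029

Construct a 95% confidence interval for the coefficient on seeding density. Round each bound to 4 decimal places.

Read off: b = -0.0175, SE = 0.0029 for seeding density.
df = n − k − 1 = 40 − 2 − 1 = 37.
t* = t_{0.025, 37} = 2.026192.
Margin = t* × SE = 2.026192 × 0.0029 = 0.005876.
CI: -0.0175 ± 0.005876 → (-0.0234, -0.0116).

(-0.0234, -0.0116)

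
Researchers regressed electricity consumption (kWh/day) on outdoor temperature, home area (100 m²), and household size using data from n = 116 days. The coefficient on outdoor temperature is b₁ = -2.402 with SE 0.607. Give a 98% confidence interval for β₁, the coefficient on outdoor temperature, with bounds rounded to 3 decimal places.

(-3.835, -0.969)

df = n − k − 1 = 116 − 3 − 1 = 112.
t* = t_{0.01, 112} = 2.360104.
Margin = t* × SE = 2.360104 × 0.607 = 1.43258.
CI: -2.402 ± 1.43258 → (-3.835, -0.969).
With 98% confidence, each one-unit increase in outdoor temperature is associated with a change of between -3.835 and -0.969 kWh/day in electricity consumption, holding the other predictors fixed.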